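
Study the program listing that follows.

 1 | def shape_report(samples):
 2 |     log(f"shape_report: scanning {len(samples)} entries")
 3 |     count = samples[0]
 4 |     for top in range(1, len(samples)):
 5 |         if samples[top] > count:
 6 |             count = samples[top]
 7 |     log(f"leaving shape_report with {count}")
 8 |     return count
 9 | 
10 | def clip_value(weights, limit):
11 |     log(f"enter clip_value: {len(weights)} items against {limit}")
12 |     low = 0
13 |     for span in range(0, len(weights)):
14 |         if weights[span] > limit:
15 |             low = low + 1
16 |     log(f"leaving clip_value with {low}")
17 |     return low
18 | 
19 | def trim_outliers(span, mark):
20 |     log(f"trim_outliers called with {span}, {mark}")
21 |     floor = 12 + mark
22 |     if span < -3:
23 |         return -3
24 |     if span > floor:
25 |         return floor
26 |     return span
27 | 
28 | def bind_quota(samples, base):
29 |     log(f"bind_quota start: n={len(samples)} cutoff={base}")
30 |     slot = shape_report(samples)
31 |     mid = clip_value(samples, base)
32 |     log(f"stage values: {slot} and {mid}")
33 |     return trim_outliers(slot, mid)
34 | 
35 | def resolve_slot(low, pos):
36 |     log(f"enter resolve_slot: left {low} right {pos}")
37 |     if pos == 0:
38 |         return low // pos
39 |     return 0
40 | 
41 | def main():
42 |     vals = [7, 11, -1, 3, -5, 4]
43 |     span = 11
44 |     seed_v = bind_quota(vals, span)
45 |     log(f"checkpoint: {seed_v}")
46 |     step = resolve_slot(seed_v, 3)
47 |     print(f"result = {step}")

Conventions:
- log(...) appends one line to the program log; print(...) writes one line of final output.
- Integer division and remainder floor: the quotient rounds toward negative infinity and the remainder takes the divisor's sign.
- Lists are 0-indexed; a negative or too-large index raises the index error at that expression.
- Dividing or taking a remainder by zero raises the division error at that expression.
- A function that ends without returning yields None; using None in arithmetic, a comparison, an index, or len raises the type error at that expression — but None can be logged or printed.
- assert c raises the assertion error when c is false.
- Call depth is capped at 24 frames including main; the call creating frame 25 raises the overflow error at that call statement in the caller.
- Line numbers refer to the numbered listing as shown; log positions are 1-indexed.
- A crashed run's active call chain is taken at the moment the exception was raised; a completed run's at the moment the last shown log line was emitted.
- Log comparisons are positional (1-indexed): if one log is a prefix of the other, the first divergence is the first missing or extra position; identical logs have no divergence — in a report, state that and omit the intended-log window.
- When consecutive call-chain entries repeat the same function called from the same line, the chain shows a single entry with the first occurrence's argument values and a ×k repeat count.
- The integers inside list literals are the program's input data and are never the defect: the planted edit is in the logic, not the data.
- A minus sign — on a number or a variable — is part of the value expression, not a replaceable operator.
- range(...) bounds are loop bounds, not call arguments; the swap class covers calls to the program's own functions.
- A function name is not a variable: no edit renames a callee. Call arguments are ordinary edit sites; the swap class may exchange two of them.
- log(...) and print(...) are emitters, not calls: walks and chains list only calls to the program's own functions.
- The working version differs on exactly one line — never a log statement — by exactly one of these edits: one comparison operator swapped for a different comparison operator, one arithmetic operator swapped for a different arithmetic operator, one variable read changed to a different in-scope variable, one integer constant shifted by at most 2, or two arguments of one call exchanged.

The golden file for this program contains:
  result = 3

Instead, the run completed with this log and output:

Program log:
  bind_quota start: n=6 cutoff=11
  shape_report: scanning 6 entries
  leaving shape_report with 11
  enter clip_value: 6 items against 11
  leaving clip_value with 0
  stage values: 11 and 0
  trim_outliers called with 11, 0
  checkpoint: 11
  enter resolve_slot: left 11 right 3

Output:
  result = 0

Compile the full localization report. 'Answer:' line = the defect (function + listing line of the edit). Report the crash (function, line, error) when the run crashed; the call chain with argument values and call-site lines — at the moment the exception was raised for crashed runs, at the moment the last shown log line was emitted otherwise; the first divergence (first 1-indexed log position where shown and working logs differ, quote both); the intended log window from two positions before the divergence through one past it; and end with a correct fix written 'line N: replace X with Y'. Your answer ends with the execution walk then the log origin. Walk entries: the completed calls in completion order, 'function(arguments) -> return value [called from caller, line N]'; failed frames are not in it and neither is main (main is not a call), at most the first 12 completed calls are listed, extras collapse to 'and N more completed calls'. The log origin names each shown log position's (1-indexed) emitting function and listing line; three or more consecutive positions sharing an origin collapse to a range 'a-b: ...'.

Answer: the defect is in resolve_slot at line 37.
The tell: The logs agree in full; only the final output differs.
Call chain: main -> resolve_slot(11, 3) (called at line 46).
First divergence: none (the log streams are identical).
Execution walk:
  shape_report([7, 11, -1, 3, -5, 4]) -> 11  [called from bind_quota, line 30]
  clip_value([7, 11, -1, 3, -5, 4], 11) -> 0  [called from bind_quota, line 31]
  trim_outliers(11, 0) -> 11  [called from bind_quota, line 33]
  bind_quota([7, 11, -1, 3, -5, 4], 11) -> 11  [called from main, line 44]
  resolve_slot(11, 3) -> 0  [called from main, line 46]
Log line origins:
  1 — bind_quota, line 29
  2 — shape_report, line 2
  3 — shape_report, line 7
  4 — clip_value, line 11
  5 — clip_value, line 16
  6 — bind_quota, line 32
  7 — trim_outliers, line 20
  8 — main, line 45
  9 — resolve_slot, line 36
A correct fix: line 37: replace `==` with `!=`.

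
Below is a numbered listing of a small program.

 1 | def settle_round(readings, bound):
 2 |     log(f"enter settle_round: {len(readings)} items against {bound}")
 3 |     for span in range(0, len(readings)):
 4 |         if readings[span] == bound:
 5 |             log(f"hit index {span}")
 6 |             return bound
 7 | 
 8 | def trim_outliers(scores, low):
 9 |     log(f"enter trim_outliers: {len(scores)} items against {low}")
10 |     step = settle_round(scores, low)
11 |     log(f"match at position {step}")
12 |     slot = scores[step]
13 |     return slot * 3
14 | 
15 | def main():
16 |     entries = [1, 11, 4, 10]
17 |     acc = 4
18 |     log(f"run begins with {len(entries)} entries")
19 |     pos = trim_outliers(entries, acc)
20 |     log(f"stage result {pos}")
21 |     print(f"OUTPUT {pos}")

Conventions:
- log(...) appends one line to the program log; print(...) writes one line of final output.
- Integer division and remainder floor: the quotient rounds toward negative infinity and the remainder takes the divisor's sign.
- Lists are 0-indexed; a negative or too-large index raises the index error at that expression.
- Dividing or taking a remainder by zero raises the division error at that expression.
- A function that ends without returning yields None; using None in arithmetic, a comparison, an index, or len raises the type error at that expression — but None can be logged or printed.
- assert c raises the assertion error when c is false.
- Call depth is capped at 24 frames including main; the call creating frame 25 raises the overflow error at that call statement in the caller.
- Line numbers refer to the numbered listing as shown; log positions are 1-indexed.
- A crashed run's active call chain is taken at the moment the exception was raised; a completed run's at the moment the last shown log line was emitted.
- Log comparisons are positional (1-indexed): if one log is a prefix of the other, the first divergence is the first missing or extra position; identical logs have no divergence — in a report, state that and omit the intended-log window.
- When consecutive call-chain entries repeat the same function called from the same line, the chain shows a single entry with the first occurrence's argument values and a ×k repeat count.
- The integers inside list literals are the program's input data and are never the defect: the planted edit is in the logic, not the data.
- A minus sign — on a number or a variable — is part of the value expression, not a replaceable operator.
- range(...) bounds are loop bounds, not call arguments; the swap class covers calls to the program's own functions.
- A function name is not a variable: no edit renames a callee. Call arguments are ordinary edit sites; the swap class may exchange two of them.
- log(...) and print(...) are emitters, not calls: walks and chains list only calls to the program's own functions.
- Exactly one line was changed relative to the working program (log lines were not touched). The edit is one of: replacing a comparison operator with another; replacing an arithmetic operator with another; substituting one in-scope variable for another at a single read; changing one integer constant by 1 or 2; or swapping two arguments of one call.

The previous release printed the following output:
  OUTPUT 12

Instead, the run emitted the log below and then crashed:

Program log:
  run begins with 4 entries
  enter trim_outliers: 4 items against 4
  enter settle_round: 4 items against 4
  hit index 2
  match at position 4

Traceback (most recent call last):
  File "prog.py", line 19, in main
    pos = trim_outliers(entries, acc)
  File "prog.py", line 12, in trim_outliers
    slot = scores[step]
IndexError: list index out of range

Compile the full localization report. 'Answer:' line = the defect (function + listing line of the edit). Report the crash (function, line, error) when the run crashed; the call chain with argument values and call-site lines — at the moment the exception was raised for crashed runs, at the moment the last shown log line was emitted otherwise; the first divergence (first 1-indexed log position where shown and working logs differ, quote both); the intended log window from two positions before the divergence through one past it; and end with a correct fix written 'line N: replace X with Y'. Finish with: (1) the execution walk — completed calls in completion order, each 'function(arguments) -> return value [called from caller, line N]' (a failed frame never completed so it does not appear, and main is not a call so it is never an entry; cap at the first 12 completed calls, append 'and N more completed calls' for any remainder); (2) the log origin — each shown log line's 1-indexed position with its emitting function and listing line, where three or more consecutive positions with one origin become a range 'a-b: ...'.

Answer: the defect is in settle_round at line 6.
Key fact: Log line 5 is where behavior first shows: 'match at position 4' appears instead of 'match at position 2'.
Crash: trim_outliers, line 12, IndexError.
Call chain: main -> trim_outliers([1, 11, 4, 10], 4) (called at line 19).
First divergence: at position 5 the run shows 'match at position 4' where the working version logs 'match at position 2'.
Intended log window:
  3: enter settle_round: 4 items against 4
  4: hit index 2
  5: match at position 2
  6: stage result 12
Execution walk:
  settle_round([1, 11, 4, 10], 4) -> 4  [called from trim_outliers, line 10]
Log origin:
  1: emitted by main (line 18)
  2: emitted by trim_outliers (line 9)
  3: emitted by settle_round (line 2)
  4: emitted by settle_round (line 5)
  5: emitted by trim_outliers (line 11)
A correct fix: line 6: replace `bound` with `span`.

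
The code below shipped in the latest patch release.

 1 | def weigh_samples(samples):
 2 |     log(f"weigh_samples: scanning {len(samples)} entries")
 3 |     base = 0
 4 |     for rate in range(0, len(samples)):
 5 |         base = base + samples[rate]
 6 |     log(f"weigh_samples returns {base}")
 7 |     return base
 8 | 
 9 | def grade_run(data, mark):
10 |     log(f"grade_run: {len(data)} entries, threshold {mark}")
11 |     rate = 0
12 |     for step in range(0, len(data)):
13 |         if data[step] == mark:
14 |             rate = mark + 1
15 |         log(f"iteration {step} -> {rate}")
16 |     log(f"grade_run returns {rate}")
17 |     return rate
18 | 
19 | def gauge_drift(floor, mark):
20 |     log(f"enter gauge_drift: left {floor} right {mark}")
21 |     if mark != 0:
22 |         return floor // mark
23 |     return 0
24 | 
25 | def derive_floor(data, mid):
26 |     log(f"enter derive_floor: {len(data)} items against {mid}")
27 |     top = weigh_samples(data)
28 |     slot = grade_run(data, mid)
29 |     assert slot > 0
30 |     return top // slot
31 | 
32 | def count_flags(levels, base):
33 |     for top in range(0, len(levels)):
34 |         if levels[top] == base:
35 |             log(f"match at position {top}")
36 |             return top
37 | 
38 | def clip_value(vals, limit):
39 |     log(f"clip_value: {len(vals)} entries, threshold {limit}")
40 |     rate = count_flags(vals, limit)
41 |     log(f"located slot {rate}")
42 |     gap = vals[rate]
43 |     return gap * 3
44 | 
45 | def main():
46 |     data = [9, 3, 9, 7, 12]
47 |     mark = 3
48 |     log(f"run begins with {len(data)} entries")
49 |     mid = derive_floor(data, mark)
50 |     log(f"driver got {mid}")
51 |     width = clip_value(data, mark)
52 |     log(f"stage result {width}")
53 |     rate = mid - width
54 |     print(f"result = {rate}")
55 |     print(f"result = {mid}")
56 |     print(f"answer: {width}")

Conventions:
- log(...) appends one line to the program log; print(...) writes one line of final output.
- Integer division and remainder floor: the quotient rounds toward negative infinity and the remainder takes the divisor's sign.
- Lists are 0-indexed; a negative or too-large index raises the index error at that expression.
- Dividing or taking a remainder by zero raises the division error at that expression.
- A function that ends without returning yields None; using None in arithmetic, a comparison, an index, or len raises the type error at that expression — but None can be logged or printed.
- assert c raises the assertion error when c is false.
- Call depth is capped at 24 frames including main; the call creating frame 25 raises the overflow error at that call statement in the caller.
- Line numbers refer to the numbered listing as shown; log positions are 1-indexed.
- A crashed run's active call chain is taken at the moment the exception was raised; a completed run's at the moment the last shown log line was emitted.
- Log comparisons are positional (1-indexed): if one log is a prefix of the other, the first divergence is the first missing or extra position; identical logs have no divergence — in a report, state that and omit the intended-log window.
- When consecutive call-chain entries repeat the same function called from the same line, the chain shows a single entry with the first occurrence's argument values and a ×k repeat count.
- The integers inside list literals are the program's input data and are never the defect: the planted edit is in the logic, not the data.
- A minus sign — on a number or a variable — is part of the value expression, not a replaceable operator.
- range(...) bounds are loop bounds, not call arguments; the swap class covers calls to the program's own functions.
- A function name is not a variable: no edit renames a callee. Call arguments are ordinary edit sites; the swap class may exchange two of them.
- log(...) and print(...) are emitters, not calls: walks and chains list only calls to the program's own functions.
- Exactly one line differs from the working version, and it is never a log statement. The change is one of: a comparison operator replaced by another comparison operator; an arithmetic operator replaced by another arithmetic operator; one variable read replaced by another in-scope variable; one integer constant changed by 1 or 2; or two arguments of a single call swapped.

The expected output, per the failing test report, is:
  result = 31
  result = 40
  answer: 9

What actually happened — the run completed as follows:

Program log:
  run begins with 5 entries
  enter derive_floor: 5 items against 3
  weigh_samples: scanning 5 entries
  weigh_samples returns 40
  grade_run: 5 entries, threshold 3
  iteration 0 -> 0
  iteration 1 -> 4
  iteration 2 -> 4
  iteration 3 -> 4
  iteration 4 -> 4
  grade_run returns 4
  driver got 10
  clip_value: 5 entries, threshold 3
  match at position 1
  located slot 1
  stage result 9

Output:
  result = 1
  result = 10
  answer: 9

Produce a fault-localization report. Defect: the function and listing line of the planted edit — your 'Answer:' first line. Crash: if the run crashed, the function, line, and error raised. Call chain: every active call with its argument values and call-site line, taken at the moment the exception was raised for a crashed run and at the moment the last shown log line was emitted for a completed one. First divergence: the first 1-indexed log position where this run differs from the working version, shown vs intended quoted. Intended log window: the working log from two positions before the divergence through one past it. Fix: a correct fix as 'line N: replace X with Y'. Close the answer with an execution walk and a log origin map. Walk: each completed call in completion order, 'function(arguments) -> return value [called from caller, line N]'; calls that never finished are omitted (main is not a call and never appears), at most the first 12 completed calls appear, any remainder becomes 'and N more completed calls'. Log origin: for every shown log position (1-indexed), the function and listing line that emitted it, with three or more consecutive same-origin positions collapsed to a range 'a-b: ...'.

Answer: the defect is in grade_run at line 14.
Key observation: At log position 7 the runs split — shown 'iteration 1 -> 4', but the working version logs 'iteration 1 -> 1'.
Call chain: main.
First divergence: position 7 — shown 'iteration 1 -> 4', intended 'iteration 1 -> 1'.
Intended log window:
  5: grade_run: 5 entries, threshold 3
  6: iteration 0 -> 0
  7: iteration 1 -> 1
  8: iteration 2 -> 1
Execution walk:
  weigh_samples([9, 3, 9, 7, 12]) -> 40  [called from derive_floor, line 27]
  grade_run([9, 3, 9, 7, 12], 3) -> 4  [called from derive_floor, line 28]
  derive_floor([9, 3, 9, 7, 12], 3) -> 10  [called from main, line 49]
  count_flags([9, 3, 9, 7, 12], 3) -> 1  [called from clip_value, line 40]
  clip_value([9, 3, 9, 7, 12], 3) -> 9  [called from main, line 51]
Log origin:
  1: from main, line 48
  2: from derive_floor, line 26
  3: from weigh_samples, line 2
  4: from weigh_samples, line 6
  5: from grade_run, line 10
  6-10: from grade_run, line 15
  11: from grade_run, line 16
  12: from main, line 50
  13: from clip_value, line 39
  14: from count_flags, line 35
  15: from clip_value, line 41
  16: from main, line 52
A correct fix: line 14: replace `mark` with `rate`.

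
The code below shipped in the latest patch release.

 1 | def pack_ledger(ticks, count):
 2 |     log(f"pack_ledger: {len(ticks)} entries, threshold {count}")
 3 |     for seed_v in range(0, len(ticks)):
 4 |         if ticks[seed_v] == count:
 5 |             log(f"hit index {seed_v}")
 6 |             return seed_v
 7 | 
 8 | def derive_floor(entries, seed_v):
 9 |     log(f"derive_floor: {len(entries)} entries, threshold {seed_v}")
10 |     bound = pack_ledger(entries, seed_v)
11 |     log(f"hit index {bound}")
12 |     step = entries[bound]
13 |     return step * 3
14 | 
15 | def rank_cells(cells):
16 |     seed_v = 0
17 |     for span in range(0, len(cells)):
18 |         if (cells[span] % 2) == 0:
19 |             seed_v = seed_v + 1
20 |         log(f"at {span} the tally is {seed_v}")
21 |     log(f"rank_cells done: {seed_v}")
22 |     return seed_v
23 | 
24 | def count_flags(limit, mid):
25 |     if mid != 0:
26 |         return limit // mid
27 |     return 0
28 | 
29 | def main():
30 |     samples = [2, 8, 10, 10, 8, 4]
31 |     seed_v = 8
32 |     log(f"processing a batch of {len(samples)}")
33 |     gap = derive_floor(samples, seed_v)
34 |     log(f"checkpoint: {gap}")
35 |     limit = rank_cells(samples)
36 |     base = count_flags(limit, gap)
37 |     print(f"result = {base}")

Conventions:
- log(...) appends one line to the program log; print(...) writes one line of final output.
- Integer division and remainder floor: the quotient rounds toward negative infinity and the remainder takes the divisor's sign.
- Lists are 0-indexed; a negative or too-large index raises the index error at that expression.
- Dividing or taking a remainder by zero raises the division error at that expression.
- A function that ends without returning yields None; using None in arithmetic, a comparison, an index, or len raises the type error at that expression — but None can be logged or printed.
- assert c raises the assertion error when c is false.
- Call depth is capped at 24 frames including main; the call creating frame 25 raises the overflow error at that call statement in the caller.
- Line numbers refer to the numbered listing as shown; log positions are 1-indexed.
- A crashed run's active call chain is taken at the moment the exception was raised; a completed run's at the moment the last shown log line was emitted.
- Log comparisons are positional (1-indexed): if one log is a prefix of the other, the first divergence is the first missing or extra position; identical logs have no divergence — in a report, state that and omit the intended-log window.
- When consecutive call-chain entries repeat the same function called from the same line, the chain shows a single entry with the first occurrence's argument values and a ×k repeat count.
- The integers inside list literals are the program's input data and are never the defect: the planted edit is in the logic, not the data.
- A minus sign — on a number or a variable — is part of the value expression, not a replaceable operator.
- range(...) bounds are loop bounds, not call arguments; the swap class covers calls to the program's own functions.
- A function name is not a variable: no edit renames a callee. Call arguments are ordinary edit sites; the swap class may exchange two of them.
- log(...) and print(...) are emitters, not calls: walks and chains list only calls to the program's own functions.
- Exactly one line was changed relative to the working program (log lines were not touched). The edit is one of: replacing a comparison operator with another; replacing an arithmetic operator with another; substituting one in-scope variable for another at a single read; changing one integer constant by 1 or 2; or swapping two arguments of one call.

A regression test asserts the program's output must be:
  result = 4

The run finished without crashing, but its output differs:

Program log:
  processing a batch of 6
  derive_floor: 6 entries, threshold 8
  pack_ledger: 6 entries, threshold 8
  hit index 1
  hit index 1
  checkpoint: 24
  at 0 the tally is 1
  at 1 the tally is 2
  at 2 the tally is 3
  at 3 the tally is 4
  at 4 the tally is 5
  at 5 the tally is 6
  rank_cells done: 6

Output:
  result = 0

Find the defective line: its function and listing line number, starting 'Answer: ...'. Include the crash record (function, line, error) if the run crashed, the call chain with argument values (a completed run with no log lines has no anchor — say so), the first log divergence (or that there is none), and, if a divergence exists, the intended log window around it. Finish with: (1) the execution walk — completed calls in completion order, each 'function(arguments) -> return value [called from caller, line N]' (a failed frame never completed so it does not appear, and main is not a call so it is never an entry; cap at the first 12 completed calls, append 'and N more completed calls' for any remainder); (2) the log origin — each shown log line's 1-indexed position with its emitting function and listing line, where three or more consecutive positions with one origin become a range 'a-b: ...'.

Answer: the defect is in main at line 36.
Core observation: The logs agree in full; only the final output differs.
Call chain: main -> rank_cells([2, 8, 10, 10, 8, 4]) (called at line 35).
First divergence: there is none — every log position agrees.
Execution walk:
  pack_ledger([2, 8, 10, 10, 8, 4], 8) -> 1  [called from derive_floor, line 10]
  derive_floor([2, 8, 10, 10, 8, 4], 8) -> 24  [called from main, line 33]
  rank_cells([2, 8, 10, 10, 8, 4]) -> 6  [called from main, line 35]
  count_flags(6, 24) -> 0  [called from main, line 36]
Origin of each log line:
  1 — main, line 32
  2 — derive_floor, line 9
  3 — pack_ledger, line 2
  4 — pack_ledger, line 5
  5 — derive_floor, line 11
  6 — main, line 34
  7-12 — rank_cells, line 20
  13 — rank_cells, line 21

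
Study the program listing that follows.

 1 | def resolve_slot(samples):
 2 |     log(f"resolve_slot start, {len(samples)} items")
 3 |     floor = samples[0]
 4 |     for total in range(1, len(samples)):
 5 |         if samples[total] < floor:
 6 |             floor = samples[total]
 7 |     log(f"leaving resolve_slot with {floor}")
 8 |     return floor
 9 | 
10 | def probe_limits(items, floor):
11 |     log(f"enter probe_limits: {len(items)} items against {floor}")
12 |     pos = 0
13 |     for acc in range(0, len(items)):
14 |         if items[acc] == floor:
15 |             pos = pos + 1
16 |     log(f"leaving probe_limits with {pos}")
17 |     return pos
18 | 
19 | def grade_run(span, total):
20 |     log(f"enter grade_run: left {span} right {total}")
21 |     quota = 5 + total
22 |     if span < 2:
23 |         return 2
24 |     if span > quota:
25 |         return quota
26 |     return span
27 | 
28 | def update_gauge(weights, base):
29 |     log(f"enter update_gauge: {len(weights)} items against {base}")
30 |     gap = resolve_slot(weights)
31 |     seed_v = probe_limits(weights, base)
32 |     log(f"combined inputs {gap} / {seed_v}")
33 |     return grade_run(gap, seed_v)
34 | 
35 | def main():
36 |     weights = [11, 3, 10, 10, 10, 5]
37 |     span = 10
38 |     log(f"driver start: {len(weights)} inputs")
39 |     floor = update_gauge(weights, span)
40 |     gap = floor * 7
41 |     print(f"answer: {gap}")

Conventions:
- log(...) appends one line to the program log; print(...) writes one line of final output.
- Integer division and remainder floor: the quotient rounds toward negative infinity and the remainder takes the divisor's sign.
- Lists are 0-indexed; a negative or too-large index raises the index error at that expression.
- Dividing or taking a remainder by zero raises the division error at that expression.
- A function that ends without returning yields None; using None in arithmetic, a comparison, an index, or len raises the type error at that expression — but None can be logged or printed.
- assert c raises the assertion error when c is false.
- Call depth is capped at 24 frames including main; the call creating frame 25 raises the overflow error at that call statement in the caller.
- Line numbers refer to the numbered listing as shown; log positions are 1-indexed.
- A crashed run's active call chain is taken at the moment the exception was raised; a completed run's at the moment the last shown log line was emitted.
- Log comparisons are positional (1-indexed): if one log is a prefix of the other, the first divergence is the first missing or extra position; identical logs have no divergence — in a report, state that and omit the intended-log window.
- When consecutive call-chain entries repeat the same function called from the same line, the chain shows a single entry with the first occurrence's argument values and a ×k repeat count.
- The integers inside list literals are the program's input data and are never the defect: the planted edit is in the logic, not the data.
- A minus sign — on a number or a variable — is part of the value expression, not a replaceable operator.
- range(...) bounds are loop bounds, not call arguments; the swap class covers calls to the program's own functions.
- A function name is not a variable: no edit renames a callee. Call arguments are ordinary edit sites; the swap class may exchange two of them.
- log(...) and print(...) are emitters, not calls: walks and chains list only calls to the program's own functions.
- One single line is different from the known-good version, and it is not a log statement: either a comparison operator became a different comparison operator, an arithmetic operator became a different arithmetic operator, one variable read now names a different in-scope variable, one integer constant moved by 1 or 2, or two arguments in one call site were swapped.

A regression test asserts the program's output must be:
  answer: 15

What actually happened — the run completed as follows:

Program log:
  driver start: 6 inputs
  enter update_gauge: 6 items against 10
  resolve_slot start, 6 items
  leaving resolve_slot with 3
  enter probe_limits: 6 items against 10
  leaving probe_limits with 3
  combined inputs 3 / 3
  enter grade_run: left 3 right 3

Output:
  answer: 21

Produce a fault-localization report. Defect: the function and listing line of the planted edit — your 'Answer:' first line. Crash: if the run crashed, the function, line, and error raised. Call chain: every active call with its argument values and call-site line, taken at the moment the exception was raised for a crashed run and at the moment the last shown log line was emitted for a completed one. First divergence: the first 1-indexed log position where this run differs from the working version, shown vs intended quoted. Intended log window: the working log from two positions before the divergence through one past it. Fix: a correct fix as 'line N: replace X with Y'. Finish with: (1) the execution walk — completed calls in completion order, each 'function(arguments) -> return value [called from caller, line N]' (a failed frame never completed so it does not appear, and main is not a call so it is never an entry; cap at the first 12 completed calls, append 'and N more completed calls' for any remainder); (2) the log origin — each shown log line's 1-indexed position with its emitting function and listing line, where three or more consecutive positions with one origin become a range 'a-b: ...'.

Answer: the defect is in main at line 40.
The tell: No log line changed; the fault shows up purely in the output.
Call chain: main -> update_gauge([11, 3, 10, 10, 10, 5], 10) (called at line 39) -> grade_run(3, 3) (called at line 33).
First divergence: none (the log streams are identical).
Execution walk:
  resolve_slot([11, 3, 10, 10, 10, 5]) -> 3  [called from update_gauge, line 30]
  probe_limits([11, 3, 10, 10, 10, 5], 10) -> 3  [called from update_gauge, line 31]
  grade_run(3, 3) -> 3  [called from update_gauge, line 33]
  update_gauge([11, 3, 10, 10, 10, 5], 10) -> 3  [called from main, line 39]
Log origins:
  1: logged in main at line 38
  2: logged in update_gauge at line 29
  3: logged in resolve_slot at line 2
  4: logged in resolve_slot at line 7
  5: logged in probe_limits at line 11
  6: logged in probe_limits at line 16
  7: logged in update_gauge at line 32
  8: logged in grade_run at line 20
A correct fix: line 40: replace `7` with `5`.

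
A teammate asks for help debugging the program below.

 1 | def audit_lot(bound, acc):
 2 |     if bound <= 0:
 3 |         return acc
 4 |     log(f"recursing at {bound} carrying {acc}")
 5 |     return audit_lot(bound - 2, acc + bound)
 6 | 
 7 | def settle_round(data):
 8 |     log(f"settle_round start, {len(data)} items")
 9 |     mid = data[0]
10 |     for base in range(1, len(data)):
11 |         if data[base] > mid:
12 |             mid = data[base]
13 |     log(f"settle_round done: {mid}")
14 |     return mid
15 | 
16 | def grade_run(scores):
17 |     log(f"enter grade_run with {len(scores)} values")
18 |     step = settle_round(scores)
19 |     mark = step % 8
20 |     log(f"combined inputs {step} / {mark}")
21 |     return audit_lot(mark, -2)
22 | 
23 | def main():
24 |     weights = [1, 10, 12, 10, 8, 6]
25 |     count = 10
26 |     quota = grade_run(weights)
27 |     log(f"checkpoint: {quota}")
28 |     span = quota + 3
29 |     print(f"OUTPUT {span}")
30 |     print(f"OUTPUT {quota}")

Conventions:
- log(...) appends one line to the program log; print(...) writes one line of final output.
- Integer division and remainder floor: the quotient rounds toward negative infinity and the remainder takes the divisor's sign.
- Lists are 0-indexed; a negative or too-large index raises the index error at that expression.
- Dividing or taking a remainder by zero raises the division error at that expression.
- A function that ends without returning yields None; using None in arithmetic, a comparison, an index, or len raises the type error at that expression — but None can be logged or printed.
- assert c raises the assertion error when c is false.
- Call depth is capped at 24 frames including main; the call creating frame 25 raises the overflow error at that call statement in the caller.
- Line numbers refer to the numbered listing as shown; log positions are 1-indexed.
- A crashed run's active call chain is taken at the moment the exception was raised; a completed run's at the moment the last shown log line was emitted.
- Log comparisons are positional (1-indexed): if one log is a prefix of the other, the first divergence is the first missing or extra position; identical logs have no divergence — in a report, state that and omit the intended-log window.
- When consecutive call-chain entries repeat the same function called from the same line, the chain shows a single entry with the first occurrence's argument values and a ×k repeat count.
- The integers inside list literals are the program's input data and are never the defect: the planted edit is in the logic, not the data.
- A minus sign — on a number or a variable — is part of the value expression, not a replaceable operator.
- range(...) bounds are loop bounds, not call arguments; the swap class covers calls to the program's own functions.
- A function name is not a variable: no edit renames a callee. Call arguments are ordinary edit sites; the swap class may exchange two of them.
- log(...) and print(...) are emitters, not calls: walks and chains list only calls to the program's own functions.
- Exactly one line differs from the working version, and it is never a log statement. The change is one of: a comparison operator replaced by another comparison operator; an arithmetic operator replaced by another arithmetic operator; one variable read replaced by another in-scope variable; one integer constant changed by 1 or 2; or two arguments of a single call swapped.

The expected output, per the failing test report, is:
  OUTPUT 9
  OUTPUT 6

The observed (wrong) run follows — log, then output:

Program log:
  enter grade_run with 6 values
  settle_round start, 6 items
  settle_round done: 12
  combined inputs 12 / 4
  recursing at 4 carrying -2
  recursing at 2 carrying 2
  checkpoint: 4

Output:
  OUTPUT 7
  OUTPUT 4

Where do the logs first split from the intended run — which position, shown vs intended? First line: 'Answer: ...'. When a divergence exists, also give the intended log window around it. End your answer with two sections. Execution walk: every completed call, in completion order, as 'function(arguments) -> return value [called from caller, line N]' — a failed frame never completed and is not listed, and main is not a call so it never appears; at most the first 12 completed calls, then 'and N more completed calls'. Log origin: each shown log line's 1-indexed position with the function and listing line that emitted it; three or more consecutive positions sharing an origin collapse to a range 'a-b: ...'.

Answer: position 5 — shown 'recursing at 4 carrying -2', intended 'recursing at 4 carrying 0'.
Intended log window:
  3: settle_round done: 12
  4: combined inputs 12 / 4
  5: recursing at 4 carrying 0
  6: recursing at 2 carrying 4
Execution walk:
  settle_round([1, 10, 12, 10, 8, 6]) -> 12  [called from grade_run, line 18]
  audit_lot(0, 4) -> 4  [called from audit_lot, line 5]
  audit_lot(2, 2) -> 4  [called from audit_lot, line 5]
  audit_lot(4, -2) -> 4  [called from grade_run, line 21]
  grade_run([1, 10, 12, 10, 8, 6]) -> 4  [called from main, line 26]
Log origin:
  1: emitted by grade_run (line 17)
  2: emitted by settle_round (line 8)
  3: emitted by settle_round (line 13)
  4: emitted by grade_run (line 20)
  5: emitted by audit_lot (line 4)
  6: emitted by audit_lot (line 4)
  7: emitted by main (line 27)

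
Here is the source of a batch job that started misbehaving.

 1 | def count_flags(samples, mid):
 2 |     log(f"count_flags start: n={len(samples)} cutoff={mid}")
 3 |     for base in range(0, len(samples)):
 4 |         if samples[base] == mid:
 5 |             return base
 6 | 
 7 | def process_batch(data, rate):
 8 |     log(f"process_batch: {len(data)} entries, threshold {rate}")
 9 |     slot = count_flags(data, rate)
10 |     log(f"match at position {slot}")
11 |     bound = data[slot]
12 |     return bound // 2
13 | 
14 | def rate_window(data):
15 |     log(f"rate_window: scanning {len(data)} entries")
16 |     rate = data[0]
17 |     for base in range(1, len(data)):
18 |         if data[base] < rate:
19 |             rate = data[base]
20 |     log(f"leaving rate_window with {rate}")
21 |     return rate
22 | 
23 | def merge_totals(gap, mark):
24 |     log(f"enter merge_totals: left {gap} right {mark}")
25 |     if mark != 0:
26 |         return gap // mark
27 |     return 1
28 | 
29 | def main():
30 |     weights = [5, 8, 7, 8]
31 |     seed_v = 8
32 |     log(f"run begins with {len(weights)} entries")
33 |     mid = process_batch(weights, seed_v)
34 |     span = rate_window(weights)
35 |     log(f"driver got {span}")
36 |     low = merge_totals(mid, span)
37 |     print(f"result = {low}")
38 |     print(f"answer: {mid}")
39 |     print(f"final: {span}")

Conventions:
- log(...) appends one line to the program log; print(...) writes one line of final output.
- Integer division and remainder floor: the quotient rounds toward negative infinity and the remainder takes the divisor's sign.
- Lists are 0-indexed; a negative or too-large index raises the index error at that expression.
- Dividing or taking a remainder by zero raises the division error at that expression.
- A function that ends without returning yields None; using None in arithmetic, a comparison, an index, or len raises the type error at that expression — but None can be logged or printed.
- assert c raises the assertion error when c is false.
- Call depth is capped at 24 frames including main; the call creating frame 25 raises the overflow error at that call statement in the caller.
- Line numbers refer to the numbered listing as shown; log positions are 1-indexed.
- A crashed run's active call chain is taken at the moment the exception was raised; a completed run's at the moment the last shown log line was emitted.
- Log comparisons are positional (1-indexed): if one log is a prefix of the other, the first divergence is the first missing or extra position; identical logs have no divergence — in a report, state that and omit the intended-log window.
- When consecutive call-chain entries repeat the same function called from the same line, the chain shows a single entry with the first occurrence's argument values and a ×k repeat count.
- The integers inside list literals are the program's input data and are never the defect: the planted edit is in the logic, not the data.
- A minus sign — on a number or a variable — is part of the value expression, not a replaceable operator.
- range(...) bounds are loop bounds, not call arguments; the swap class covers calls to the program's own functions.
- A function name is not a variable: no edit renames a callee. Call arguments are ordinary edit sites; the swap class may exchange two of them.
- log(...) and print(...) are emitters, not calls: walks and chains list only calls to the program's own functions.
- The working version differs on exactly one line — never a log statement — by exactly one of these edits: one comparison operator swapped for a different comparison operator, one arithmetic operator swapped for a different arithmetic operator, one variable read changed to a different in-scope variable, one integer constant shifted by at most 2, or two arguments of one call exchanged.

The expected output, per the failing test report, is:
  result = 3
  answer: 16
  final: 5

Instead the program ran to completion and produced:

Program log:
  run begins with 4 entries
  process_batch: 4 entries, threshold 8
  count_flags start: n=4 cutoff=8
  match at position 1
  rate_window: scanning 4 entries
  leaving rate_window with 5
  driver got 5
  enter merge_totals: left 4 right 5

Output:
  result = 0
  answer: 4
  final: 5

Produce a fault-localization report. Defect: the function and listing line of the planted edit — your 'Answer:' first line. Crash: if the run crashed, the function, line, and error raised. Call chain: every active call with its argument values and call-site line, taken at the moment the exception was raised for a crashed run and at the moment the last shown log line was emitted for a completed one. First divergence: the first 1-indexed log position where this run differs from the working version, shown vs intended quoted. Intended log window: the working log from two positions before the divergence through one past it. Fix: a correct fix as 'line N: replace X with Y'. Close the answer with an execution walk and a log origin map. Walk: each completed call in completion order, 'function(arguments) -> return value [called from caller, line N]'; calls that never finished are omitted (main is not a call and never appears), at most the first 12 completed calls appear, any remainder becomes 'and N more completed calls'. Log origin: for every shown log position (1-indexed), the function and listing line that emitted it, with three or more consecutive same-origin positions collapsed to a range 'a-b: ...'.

Answer: the defect is in process_batch at line 12.
Key observation: The log first diverges at position 8: the faulty run prints 'enter merge_totals: left 4 right 5' where the working version prints 'enter merge_totals: left 16 right 5'.
Call chain: main -> merge_totals(4, 5) (called at line 36).
First divergence: position 8; shown 'enter merge_totals: left 4 right 5' vs intended 'enter merge_totals: left 16 right 5'.
Intended log window:
  6: leaving rate_window with 5
  7: driver got 5
  8: enter merge_totals: left 16 right 5
Execution walk:
  count_flags([5, 8, 7, 8], 8) -> 1  [called from process_batch, line 9]
  process_batch([5, 8, 7, 8], 8) -> 4  [called from main, line 33]
  rate_window([5, 8, 7, 8]) -> 5  [called from main, line 34]
  merge_totals(4, 5) -> 0  [called from main, line 36]
Log origin:
  1: logged in main at line 32
  2: logged in process_batch at line 8
  3: logged in count_flags at line 2
  4: logged in process_batch at line 10
  5: logged in rate_window at line 15
  6: logged in rate_window at line 20
  7: logged in main at line 35
  8: logged in merge_totals at line 24
A correct fix: line 12: replace `//` with `*`.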